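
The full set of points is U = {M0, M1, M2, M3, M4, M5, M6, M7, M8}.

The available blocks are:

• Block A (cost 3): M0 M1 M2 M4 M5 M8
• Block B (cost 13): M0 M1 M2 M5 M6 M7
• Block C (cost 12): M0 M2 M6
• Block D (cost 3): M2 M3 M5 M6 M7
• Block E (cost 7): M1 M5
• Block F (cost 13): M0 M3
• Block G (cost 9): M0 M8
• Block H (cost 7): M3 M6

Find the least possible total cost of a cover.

A, D together cover every point (A ∪ D = {M0, M1, M2, M3, M4, M5, M6, M7, M8}); total cost 3 + 3 = 6.
No covering selection has total cost below 6.

6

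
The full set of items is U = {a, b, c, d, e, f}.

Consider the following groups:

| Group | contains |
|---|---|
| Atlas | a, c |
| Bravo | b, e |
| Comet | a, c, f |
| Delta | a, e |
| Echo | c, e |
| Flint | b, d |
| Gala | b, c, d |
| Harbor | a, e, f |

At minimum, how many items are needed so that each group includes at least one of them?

H = {a, b, e} meets every group (each contains at least one member of H), and |H| = 3.
No choice of 2 items meets every group, so 3 is the minimum.

3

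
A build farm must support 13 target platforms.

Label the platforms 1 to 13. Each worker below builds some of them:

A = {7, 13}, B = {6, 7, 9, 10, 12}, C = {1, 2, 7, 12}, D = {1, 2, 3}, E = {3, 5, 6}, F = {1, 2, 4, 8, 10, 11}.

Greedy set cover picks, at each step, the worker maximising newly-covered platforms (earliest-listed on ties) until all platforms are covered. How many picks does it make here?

Greedy: pick F (covers 6 new) → pick B (covers 4 new) → pick E (covers 2 new) → pick A (covers 1 new). Total picks: 4.

4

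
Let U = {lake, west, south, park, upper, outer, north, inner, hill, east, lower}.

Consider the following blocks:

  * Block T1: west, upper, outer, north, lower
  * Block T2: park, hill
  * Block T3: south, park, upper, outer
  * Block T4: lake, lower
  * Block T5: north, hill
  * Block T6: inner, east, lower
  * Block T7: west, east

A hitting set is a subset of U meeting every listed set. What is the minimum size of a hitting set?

Take H = {park, north, east, lower}. Each listed block contains at least one of these, so H is a hitting set of size 4.
The blocks T3, T4, T5, T7 are pairwise disjoint, so any hitting set needs a separate point for each — at least 4. Hence 4 is optimal.

4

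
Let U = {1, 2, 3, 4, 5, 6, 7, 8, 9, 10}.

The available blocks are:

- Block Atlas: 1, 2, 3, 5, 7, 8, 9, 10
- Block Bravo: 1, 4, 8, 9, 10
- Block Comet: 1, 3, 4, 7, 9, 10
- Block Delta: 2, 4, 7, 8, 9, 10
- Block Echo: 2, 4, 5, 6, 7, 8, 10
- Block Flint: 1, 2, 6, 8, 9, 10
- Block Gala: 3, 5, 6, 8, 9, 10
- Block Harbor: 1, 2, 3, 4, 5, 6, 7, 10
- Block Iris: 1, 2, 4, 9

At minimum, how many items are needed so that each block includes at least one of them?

2

Take H = {4, 8}. Each listed block contains at least one of these, so H is a hitting set of size 2.
No single item lies in every block, so at least 2 are needed and 2 is optimal.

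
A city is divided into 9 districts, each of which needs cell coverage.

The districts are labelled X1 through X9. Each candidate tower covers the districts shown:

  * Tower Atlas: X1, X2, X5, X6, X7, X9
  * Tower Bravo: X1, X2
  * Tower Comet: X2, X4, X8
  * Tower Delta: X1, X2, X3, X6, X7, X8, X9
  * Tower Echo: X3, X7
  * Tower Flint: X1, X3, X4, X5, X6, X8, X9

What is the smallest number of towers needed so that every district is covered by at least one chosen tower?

Take {Delta, Flint}. Their union is {X1, X2, X3, X4, X5, X6, X7, X8, X9}, which is all 9 districts.
No single tower has all 9 districts (the largest, Delta, has 7), so 2 is optimal.

2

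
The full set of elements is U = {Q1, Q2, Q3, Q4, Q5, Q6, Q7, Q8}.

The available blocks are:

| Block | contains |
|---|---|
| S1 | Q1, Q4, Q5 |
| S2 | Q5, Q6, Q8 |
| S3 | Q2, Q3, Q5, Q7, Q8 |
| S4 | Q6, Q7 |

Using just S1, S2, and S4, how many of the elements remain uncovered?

Union of S1, S2, S4 = {Q1, Q4, Q5, Q6, Q7, Q8}.
Not covered: Q2, Q3 — 2 elements.

2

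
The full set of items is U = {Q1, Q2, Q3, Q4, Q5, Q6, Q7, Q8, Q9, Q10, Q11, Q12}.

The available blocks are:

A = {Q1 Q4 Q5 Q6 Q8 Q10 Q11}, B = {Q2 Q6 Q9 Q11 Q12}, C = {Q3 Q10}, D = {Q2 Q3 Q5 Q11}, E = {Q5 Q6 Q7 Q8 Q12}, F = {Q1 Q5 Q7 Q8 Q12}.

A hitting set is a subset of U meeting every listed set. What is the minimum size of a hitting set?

3

H = {Q2, Q7, Q10} meets every block (each contains at least one member of H), and |H| = 3.
No choice of 2 items meets every block, so 3 is the minimum.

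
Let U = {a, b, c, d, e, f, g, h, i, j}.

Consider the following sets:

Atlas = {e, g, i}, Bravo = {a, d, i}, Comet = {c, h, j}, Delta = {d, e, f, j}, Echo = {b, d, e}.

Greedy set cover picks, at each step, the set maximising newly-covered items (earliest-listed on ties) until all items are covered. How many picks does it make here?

5

Greedy: pick Delta (covers 4 new) → pick Atlas (covers 2 new) → pick Comet (covers 2 new) → pick Bravo (covers 1 new) → pick Echo (covers 1 new). Total picks: 5.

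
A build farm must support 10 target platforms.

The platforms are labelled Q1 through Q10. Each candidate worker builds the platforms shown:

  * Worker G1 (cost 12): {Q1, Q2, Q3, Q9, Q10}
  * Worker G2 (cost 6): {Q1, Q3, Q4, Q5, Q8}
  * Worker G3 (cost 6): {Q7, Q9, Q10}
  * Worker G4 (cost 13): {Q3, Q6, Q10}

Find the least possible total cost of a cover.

G1, G2, G3, G4 together cover every platform (G1 ∪ G2 ∪ G3 ∪ G4 = {Q1, Q2, Q3, Q4, Q5, Q6, Q7, Q8, Q9, Q10}); total cost 12 + 6 + 6 + 13 = 37.
No covering selection has total cost below 37.

37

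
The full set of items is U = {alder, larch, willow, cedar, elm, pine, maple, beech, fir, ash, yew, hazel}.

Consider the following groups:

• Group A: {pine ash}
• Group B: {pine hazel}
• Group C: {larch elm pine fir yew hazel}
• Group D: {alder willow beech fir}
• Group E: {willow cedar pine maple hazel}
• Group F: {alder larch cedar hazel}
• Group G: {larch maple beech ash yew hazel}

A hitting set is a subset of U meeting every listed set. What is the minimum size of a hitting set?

The 3 items {willow, pine, hazel} hit every group.
No choice of 2 items meets every group, so 3 is the minimum.

3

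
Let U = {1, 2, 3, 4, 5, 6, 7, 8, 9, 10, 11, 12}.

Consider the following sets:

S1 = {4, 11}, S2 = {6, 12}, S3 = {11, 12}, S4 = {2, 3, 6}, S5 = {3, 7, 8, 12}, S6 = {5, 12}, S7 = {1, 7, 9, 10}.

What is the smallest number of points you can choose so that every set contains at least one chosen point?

4

The 4 points {3, 9, 11, 12} hit every set.
The sets S1, S4, S6, S7 are pairwise disjoint, so any hitting set needs a separate point for each — at least 4. Hence 4 is optimal.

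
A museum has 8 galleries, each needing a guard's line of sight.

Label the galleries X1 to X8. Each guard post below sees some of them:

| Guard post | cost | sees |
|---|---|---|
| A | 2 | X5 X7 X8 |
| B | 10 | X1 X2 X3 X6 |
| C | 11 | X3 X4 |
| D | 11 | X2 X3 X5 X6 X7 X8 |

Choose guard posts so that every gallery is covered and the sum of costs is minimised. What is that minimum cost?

A, B, C together cover every gallery (A ∪ B ∪ C = {X1, X2, X3, X4, X5, X6, X7, X8}); total cost 2 + 10 + 11 = 23.
No covering selection has total cost below 23.

23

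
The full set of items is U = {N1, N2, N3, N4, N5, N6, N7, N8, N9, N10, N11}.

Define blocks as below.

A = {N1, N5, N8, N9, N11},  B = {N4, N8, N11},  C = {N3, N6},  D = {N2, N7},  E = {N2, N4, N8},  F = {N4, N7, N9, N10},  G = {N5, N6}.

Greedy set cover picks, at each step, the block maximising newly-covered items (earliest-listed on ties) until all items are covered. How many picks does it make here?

4

Greedy: pick A (covers 5 new) → pick F (covers 3 new) → pick C (covers 2 new) → pick D (covers 1 new). Total picks: 4.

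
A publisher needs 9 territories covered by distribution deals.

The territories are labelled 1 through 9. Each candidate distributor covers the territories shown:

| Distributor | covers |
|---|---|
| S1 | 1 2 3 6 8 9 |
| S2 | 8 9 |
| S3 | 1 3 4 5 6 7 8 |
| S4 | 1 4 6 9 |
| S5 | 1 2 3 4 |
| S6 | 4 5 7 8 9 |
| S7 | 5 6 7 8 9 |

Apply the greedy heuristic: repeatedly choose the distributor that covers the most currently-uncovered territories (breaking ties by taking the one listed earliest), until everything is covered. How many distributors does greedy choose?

2

Greedy: pick S3 (covers 7 new) → pick S1 (covers 2 new). Total picks: 2.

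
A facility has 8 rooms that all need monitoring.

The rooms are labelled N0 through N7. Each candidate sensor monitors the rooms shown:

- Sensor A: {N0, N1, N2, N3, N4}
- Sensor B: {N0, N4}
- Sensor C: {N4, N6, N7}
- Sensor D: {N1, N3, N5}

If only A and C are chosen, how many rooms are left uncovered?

1

Union of A, C = {N0, N1, N2, N3, N4, N6, N7}.
Not covered: N5 — 1 room.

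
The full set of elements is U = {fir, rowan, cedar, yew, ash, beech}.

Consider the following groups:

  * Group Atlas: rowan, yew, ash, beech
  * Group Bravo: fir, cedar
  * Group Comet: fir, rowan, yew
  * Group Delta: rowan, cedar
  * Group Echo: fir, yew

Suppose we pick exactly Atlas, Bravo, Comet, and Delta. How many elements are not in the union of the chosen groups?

0

Union of Atlas, Bravo, Comet, Delta = {fir, rowan, cedar, yew, ash, beech} — that's every element, so 0 are uncovered.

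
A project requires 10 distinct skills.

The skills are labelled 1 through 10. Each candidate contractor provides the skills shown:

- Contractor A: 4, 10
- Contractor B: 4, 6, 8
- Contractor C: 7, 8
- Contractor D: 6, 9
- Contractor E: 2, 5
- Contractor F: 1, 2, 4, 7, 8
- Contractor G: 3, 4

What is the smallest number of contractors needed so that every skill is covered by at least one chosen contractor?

Take {A, D, E, F, G}. Their union is {1, 2, 3, 4, 5, 6, 7, 8, 9, 10}, which is all 10 skills.
No 4 of the 7 contractors cover everything (all 35 combinations miss at least one skill), so 5 is optimal.

5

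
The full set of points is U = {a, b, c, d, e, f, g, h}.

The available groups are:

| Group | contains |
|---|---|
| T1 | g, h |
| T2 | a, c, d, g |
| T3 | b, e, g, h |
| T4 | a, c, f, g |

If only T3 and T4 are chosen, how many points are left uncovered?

1

Union of T3, T4 = {a, b, c, e, f, g, h}.
Not covered: d — 1 point.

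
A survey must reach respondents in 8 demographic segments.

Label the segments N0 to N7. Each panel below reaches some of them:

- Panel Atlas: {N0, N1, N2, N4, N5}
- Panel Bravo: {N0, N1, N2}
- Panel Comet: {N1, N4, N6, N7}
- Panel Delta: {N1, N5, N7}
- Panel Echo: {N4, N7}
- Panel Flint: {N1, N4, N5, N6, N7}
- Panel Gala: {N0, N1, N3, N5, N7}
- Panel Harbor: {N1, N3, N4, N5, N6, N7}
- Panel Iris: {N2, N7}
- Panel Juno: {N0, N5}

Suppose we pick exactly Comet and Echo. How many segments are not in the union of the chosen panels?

Union of Comet, Echo = {N1, N4, N6, N7}.
Not covered: N0, N2, N3, N5 — 4 segments.

4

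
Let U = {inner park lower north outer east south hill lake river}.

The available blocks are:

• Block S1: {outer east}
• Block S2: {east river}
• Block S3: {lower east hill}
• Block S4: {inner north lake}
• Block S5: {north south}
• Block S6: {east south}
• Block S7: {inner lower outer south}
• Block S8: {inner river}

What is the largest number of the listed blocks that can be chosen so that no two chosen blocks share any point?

S3, S5, S8 are pairwise disjoint (S3={lower,east,hill}; S5={north,south}; S8={inner,river}).
Every remaining block overlaps one of these, and no 4 of the listed blocks are pairwise disjoint, so 3 is the maximum.

3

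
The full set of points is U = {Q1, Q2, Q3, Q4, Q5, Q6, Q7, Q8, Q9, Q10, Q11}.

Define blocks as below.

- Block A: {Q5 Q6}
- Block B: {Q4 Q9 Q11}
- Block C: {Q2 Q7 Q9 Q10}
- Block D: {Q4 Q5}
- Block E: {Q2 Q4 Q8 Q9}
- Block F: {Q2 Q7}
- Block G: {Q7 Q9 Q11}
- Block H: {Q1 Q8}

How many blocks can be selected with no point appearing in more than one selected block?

A, B, F, H are pairwise disjoint (A={Q5,Q6}; B={Q4,Q9,Q11}; F={Q2,Q7}; H={Q1,Q8}).
Every remaining block overlaps one of these, and no 5 of the listed blocks are pairwise disjoint, so 4 is the maximum.

4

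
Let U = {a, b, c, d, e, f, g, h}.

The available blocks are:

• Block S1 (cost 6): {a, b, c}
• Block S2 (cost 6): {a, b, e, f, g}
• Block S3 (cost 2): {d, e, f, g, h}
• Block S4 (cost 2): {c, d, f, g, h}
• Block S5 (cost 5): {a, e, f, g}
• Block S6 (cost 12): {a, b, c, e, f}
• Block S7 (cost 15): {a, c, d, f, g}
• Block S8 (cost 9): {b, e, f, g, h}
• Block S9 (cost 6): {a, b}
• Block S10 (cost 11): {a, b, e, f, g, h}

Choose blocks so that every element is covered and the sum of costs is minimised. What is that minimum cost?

8

S2, S4 together cover every element (S2 ∪ S4 = {a, b, c, d, e, f, g, h}); total cost 6 + 2 = 8.
No covering selection has total cost below 8.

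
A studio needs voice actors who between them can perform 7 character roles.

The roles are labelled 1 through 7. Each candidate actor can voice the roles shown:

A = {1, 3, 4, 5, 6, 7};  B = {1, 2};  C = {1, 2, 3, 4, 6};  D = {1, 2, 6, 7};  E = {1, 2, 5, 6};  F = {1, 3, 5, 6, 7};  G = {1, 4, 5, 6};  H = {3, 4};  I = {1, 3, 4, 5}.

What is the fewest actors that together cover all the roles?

D and I together: D ∪ I = {1, 2, 3, 4, 5, 6, 7} — every role is covered.
No single actor has all 7 roles (the largest, A, has 6), so 2 is optimal.

2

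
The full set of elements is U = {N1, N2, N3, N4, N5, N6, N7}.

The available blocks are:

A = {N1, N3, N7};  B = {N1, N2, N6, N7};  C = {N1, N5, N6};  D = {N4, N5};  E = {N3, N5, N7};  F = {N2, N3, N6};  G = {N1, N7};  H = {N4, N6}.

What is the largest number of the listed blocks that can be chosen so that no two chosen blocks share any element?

3

D, F, G are pairwise disjoint (D={N4,N5}; F={N2,N3,N6}; G={N1,N7}).
Every remaining block overlaps one of these, and no 4 of the listed blocks are pairwise disjoint, so 3 is the maximum.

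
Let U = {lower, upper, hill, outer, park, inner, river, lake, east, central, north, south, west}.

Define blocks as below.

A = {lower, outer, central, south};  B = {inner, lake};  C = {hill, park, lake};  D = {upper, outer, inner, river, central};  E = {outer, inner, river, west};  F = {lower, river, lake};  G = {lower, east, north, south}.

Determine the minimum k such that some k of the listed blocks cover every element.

4

C, D, E, and G cover everything between them: the union {lower, upper, hill, outer, park, inner, river, lake, east, central, north, south, west} is all of U.
Only E contains west, so E is forced; the remaining 9 elements need at least 3 more blocks (each remaining block adds at most 4) — so at least 4 blocks are needed, and 4 is optimal.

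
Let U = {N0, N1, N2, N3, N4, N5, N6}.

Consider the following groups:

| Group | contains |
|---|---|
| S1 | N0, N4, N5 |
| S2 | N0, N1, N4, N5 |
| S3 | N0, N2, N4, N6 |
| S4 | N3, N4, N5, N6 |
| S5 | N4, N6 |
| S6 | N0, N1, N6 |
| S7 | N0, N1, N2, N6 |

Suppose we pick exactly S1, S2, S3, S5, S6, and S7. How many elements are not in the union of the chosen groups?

Union of S1, S2, S3, S5, S6, S7 = {N0, N1, N2, N4, N5, N6}.
Not covered: N3 — 1 element.

1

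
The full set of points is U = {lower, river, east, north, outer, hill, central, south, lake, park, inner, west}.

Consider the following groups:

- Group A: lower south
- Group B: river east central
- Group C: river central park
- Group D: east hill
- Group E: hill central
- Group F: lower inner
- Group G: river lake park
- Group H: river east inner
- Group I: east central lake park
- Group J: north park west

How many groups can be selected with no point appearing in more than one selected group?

A, E, H, J are pairwise disjoint (A={lower,south}; E={hill,central}; H={river,east,inner}; J={north,park,west}).
Every remaining group overlaps one of these, and no 5 of the listed groups are pairwise disjoint, so 4 is the maximum.

4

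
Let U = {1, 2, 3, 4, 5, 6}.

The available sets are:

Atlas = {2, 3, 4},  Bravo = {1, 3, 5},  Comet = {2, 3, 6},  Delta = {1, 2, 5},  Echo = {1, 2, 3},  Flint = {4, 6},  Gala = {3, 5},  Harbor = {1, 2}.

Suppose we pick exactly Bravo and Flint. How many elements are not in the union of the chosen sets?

Union of Bravo, Flint = {1, 3, 4, 5, 6}.
Not covered: 2 — 1 element.

1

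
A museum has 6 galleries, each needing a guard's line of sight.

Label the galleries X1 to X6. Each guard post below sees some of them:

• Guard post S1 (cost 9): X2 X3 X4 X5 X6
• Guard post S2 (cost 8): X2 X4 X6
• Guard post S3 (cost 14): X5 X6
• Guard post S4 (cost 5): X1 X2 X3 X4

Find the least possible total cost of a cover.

14

S1, S4 together cover every gallery (S1 ∪ S4 = {X1, X2, X3, X4, X5, X6}); total cost 9 + 5 = 14.
No covering selection has total cost below 14.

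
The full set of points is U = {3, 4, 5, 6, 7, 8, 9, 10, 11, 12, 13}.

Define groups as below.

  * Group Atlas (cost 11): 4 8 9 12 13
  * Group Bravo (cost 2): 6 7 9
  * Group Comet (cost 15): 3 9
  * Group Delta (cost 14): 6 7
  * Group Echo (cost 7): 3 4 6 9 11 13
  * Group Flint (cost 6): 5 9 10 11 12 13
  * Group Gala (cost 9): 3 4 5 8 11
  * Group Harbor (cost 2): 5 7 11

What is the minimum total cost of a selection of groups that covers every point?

Bravo, Flint, Gala together cover every point (Bravo ∪ Flint ∪ Gala = {3, 4, 5, 6, 7, 8, 9, 10, 11, 12, 13}); total cost 2 + 6 + 9 = 17.
The greedy pick Bravo, Harbor, Flint, Gala costs 19; no covering selection beats 17.

17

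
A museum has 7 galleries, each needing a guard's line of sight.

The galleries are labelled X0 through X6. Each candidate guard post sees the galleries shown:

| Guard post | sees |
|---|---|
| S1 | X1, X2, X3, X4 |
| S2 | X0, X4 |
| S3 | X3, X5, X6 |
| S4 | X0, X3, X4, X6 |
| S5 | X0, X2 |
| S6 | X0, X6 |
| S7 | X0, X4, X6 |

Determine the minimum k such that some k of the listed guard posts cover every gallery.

Take {S1, S3, S5}. Their union is {X0, X1, X2, X3, X4, X5, X6}, which is all 7 galleries.
Only S1 contains X1, so S1 is forced; the remaining 3 galleries need at least 2 more guard posts (each remaining guard post adds at most 2) — so at least 3 guard posts are needed, and 3 is optimal.

3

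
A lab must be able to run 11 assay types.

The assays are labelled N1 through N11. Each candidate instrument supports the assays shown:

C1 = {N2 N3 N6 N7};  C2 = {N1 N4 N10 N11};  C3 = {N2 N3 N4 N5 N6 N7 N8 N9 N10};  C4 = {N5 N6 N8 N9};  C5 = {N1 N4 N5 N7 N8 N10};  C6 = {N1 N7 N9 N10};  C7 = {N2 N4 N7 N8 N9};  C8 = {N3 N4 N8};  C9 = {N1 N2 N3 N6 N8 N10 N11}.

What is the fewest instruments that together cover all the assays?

C3 and C9 together: C3 ∪ C9 = {N1, N2, N3, N4, N5, N6, N7, N8, N9, N10, N11} — every assay is covered.
No single instrument has all 11 assays (the largest, C3, has 9), so 2 is optimal.

2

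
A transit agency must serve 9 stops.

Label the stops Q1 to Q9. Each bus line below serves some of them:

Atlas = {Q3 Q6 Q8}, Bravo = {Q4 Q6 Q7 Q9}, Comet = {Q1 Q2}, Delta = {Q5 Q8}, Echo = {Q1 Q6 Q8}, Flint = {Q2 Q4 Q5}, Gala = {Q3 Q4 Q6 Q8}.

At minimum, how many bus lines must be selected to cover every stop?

4

Take {Bravo, Echo, Flint, Gala}. Their union is {Q1, Q2, Q3, Q4, Q5, Q6, Q7, Q8, Q9}, which is all 9 stops.
Only Bravo contains Q7, so Bravo is forced; the remaining 5 stops need at least 3 more bus lines (each remaining bus line adds at most 2) — so at least 4 bus lines are needed, and 4 is optimal.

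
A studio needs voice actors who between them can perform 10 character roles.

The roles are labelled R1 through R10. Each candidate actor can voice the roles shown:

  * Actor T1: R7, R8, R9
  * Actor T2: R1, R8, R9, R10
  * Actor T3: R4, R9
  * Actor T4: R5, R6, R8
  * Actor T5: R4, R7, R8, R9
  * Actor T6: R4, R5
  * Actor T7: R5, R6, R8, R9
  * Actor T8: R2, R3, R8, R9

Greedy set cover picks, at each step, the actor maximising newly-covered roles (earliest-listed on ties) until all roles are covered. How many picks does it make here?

4

Greedy: pick T2 (covers 4 new) → pick T4 (covers 2 new) → pick T5 (covers 2 new) → pick T8 (covers 2 new). Total picks: 4.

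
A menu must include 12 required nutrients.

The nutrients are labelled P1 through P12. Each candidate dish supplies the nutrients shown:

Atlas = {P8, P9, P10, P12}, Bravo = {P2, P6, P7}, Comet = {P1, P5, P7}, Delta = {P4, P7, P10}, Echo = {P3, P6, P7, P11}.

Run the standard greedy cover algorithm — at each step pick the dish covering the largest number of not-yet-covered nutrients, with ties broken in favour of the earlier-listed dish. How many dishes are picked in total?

5

Greedy: pick Atlas (covers 4 new) → pick Echo (covers 4 new) → pick Comet (covers 2 new) → pick Bravo (covers 1 new) → pick Delta (covers 1 new). Total picks: 5.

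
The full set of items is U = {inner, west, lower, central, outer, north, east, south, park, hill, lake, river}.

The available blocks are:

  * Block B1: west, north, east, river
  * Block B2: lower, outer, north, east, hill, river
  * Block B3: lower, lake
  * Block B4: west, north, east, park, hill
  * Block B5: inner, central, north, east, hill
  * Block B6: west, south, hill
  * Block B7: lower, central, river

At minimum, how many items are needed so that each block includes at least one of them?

H = {inner, west, lower} meets every block (each contains at least one member of H), and |H| = 3.
No choice of 2 items meets every block, so 3 is the minimum.

3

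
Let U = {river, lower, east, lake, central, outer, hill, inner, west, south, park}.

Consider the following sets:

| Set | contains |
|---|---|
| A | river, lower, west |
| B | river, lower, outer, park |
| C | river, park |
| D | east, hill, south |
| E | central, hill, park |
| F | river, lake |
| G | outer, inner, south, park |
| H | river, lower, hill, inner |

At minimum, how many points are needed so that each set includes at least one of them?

The 3 points {river, hill, inner} hit every set.
No choice of 2 points meets every set, so 3 is the minimum.

3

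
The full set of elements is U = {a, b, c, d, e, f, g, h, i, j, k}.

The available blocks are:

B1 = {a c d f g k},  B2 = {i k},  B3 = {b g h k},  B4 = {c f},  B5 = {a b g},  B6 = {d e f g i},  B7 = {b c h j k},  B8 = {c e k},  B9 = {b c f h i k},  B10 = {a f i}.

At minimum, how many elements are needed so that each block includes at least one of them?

3

Take T = {b, c, i}. Each listed block contains at least one of these, so T is a hitting set of size 3.
The blocks B2, B4, B5 are pairwise disjoint, so any hitting set needs a separate element for each — at least 3. Hence 3 is optimal.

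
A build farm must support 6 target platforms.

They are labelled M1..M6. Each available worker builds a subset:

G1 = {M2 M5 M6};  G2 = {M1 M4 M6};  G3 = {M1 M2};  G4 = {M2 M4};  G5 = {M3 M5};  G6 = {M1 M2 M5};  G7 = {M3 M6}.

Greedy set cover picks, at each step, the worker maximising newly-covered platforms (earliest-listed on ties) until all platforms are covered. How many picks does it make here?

Greedy: pick G1 (covers 3 new) → pick G2 (covers 2 new) → pick G5 (covers 1 new). Total picks: 3.

3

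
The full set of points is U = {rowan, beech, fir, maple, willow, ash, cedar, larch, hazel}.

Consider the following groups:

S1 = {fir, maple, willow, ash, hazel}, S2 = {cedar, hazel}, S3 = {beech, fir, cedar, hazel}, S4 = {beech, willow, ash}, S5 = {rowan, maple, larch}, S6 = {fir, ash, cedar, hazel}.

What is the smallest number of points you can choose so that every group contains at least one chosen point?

The 3 points {ash, larch, hazel} hit every group.
The groups S2, S4, S5 are pairwise disjoint, so any hitting set needs a separate point for each — at least 3. Hence 3 is optimal.

3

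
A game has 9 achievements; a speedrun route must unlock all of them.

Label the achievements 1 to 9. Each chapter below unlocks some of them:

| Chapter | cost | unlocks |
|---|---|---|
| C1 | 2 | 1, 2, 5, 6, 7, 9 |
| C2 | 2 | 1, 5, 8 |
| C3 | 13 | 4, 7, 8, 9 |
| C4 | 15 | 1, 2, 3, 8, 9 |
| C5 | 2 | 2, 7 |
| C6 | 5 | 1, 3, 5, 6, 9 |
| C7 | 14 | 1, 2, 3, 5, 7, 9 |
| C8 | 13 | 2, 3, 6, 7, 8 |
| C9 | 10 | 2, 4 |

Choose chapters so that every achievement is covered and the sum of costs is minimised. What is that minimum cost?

19

C2, C5, C6, C9 together cover every achievement (C2 ∪ C5 ∪ C6 ∪ C9 = {1, 2, 3, 4, 5, 6, 7, 8, 9}); total cost 2 + 2 + 5 + 10 = 19.
No covering selection has total cost below 19.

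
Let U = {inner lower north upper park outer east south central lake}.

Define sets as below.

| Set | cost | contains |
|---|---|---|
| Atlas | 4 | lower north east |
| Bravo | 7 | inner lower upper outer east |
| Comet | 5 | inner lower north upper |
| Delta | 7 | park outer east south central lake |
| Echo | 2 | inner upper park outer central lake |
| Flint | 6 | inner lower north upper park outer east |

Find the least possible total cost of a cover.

Comet, Delta together cover every item (Comet ∪ Delta = {inner, lower, north, upper, park, outer, east, south, central, lake}); total cost 5 + 7 = 12.
The greedy pick Echo, Atlas, Delta costs 13; no covering selection beats 12.

12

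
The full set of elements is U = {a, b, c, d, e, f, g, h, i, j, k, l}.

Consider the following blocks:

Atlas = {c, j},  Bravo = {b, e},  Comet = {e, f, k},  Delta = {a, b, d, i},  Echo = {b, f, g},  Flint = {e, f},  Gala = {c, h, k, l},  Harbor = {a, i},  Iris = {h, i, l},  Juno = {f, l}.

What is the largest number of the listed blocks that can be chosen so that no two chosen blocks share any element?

Atlas, Bravo, Harbor, Juno are pairwise disjoint (Atlas={c,j}; Bravo={b,e}; Harbor={a,i}; Juno={f,l}).
Every remaining block overlaps one of these, and no 5 of the listed blocks are pairwise disjoint, so 4 is the maximum.

4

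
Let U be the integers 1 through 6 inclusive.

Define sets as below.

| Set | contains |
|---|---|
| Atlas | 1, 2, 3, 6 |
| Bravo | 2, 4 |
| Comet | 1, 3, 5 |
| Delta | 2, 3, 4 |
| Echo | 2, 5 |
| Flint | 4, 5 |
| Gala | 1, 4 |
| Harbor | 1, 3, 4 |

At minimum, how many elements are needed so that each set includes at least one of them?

Take H = {2, 3, 4}. Each listed set contains at least one of these, so H is a hitting set of size 3.
No choice of 2 elements meets every set, so 3 is the minimum.

3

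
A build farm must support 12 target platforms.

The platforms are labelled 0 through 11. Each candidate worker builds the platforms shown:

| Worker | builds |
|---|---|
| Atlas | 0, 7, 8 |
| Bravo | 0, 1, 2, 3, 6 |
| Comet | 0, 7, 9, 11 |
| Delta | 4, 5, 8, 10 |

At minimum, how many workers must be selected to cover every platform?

3

Take {Bravo, Comet, Delta}. Their union is {0, 1, 2, 3, 4, 5, 6, 7, 8, 9, 10, 11}, which is all 12 platforms.
Each worker has at most 5 platforms, and 2·5 = 10 < 12 — so at least 3 workers are needed, and 3 is optimal.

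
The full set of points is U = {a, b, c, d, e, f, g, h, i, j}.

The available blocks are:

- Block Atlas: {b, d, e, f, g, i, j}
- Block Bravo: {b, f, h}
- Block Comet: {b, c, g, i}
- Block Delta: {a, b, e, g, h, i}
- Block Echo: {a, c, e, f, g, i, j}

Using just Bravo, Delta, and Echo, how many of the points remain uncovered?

1

Union of Bravo, Delta, Echo = {a, b, c, e, f, g, h, i, j}.
Not covered: d — 1 point.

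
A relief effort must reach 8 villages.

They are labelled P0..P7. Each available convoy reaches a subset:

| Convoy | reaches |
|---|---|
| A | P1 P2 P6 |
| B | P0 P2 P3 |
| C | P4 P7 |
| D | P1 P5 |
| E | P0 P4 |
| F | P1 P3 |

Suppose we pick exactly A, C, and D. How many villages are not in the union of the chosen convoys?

2

Union of A, C, D = {P1, P2, P4, P5, P6, P7}.
Not covered: P0, P3 — 2 villages.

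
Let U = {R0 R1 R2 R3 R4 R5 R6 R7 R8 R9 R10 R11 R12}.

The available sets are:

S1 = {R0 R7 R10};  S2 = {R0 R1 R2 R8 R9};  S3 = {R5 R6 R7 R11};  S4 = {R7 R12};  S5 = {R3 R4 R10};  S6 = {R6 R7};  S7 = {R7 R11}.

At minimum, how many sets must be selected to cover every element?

S2 and S3 and S4 and S5 together: S2 ∪ S3 ∪ S4 ∪ S5 = {R0, R1, R2, R3, R4, R5, R6, R7, R8, R9, R10, R11, R12} — every element is covered.
Only S4 contains R12, so S4 is forced; the remaining 11 elements need at least 3 more sets (each remaining set adds at most 5) — so at least 4 sets are needed, and 4 is optimal.

4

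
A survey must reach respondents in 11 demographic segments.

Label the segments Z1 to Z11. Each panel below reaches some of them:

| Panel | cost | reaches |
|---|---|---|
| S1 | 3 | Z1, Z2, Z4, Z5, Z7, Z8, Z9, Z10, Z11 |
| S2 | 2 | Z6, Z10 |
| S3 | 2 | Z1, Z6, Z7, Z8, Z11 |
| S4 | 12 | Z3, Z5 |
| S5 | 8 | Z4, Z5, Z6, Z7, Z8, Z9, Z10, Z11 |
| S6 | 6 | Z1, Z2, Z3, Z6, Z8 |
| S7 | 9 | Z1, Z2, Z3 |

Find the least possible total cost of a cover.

9

S1, S6 together cover every segment (S1 ∪ S6 = {Z1, Z2, Z3, Z4, Z5, Z6, Z7, Z8, Z9, Z10, Z11}); total cost 3 + 6 = 9.
The greedy pick S1, S2, S6 costs 11; no covering selection beats 9.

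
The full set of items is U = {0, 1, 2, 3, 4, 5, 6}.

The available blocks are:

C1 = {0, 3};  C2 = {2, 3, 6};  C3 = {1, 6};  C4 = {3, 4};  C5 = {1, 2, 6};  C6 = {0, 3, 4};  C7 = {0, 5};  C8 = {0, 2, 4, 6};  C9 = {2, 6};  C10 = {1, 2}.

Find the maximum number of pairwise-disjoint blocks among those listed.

C3, C4, C7 are pairwise disjoint (C3={1,6}; C4={3,4}; C7={0,5}).
Every remaining block overlaps one of these, and no 4 of the listed blocks are pairwise disjoint, so 3 is the maximum.

3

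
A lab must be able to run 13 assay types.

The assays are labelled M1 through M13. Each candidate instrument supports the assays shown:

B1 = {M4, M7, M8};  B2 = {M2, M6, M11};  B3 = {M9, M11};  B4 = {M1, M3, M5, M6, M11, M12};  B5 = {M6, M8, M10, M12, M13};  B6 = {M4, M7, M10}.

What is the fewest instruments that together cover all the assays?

B2 and B3 and B4 and B5 and B6 together: B2 ∪ B3 ∪ B4 ∪ B5 ∪ B6 = {M1, M2, M3, M4, M5, M6, M7, M8, M9, M10, M11, M12, M13} — every assay is covered.
No 4 of the 6 instruments cover everything (all 15 combinations miss at least one assay), so 5 is optimal.

5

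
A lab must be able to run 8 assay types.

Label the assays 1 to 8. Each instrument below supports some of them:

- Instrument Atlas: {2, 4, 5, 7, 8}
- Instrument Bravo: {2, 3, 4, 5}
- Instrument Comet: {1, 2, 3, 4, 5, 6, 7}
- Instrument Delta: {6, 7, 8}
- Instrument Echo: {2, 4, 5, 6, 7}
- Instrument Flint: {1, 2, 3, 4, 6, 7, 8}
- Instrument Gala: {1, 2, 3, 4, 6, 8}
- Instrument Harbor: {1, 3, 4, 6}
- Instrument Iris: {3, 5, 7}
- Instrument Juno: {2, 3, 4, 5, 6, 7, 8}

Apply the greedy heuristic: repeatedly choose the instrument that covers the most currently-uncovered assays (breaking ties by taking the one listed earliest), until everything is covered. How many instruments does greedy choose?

2

Greedy: pick Comet (covers 7 new) → pick Atlas (covers 1 new). Total picks: 2.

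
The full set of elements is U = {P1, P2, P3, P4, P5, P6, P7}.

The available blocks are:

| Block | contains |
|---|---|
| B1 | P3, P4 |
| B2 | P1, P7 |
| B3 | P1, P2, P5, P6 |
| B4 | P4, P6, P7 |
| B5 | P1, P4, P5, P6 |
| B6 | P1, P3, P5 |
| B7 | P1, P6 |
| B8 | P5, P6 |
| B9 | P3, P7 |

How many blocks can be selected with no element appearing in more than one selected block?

3

B1, B2, B8 are pairwise disjoint (B1={P3,P4}; B2={P1,P7}; B8={P5,P6}).
Every remaining block overlaps one of these, and no 4 of the listed blocks are pairwise disjoint, so 3 is the maximum.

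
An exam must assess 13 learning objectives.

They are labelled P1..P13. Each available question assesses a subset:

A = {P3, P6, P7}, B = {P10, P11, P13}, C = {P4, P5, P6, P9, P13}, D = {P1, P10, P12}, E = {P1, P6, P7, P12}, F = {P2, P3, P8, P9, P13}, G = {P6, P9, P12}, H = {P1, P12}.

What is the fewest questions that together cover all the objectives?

Take {B, C, E, F}. Their union is {P1, P2, P3, P4, P5, P6, P7, P8, P9, P10, P11, P12, P13}, which is all 13 objectives.
Only C contains P4, so C is forced; the remaining 8 objectives need at least 3 more questions (each remaining question adds at most 3) — so at least 4 questions are needed, and 4 is optimal.

4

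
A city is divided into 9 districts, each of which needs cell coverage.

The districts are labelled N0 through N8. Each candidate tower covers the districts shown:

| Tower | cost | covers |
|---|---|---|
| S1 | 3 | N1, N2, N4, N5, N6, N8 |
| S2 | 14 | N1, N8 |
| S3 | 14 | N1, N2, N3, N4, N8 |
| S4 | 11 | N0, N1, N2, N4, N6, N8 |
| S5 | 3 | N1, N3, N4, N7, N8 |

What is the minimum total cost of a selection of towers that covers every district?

S1, S4, S5 together cover every district (S1 ∪ S4 ∪ S5 = {N0, N1, N2, N3, N4, N5, N6, N7, N8}); total cost 3 + 11 + 3 = 17.
No covering selection has total cost below 17.

17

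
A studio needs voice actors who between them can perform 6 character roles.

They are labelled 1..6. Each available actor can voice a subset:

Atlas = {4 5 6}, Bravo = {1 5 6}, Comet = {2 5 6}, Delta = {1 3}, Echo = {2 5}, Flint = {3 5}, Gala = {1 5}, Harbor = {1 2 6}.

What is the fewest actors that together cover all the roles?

3

Atlas and Delta and Echo together: Atlas ∪ Delta ∪ Echo = {1, 2, 3, 4, 5, 6} — every role is covered.
Only Atlas contains 4, so Atlas is forced; the remaining 3 roles need at least 2 more actors (each remaining actor adds at most 2) — so at least 3 actors are needed, and 3 is optimal.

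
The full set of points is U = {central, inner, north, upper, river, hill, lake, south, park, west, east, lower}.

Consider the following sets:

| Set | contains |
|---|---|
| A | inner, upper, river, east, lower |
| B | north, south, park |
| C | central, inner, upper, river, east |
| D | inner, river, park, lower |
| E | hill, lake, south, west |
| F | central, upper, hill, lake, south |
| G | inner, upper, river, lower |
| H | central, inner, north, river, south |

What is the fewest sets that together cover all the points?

4

A and B and E and F together: A ∪ B ∪ E ∪ F = {central, inner, north, upper, river, hill, lake, south, park, west, east, lower} — every point is covered.
No 3 of the 8 sets cover everything (all 56 combinations miss at least one point), so 4 is optimal.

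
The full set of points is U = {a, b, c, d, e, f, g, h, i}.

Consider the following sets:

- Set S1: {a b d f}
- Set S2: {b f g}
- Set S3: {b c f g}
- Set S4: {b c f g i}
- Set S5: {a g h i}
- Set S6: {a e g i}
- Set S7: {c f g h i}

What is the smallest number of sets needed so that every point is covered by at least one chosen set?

S1, S6, and S7 cover everything between them: the union {a, b, c, d, e, f, g, h, i} is all of U.
Only S1 contains d, so S1 is forced; the remaining 5 points need at least 2 more sets (each remaining set adds at most 4) — so at least 3 sets are needed, and 3 is optimal.

3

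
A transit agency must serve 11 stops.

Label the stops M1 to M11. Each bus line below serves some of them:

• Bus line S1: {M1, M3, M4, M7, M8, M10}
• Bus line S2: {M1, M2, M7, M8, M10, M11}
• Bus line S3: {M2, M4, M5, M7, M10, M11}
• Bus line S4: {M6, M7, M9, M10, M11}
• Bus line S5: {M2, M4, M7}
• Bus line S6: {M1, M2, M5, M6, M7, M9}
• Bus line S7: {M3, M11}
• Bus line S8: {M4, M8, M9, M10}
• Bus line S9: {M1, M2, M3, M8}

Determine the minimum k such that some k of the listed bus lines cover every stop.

3

Take {S1, S3, S6}. Their union is {M1, M2, M3, M4, M5, M6, M7, M8, M9, M10, M11}, which is all 11 stops.
No 2 of the 9 bus lines cover everything (all 36 combinations miss at least one stop), so 3 is optimal.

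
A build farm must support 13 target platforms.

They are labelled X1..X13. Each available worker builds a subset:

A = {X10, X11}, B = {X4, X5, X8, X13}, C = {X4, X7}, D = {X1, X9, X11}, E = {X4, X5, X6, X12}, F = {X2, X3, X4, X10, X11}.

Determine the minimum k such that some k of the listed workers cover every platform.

5

Take {B, C, D, E, F}. Their union is {X1, X2, X3, X4, X5, X6, X7, X8, X9, X10, X11, X12, X13}, which is all 13 platforms.
No 4 of the 6 workers cover everything (all 15 combinations miss at least one platform), so 5 is optimal.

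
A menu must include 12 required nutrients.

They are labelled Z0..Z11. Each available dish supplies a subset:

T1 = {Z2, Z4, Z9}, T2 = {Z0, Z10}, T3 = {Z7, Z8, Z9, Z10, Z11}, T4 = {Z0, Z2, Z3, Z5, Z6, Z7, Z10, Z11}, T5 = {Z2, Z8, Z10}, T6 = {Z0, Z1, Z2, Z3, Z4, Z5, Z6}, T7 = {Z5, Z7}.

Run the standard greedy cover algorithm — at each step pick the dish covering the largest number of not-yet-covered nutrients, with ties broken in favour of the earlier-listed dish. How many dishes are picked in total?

4

Greedy: pick T4 (covers 8 new) → pick T1 (covers 2 new) → pick T3 (covers 1 new) → pick T6 (covers 1 new). Total picks: 4.
(The true minimum cover uses only 2 dishes, so greedy is not optimal here.)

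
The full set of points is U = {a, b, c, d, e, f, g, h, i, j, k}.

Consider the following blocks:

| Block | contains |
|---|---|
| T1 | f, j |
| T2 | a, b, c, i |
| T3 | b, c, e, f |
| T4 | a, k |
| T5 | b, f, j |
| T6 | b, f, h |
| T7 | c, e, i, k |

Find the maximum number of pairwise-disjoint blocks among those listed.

2

T6, T7 are pairwise disjoint (T6={b,f,h}; T7={c,e,i,k}).
Every remaining block overlaps one of these, and no 3 of the listed blocks are pairwise disjoint, so 2 is the maximum.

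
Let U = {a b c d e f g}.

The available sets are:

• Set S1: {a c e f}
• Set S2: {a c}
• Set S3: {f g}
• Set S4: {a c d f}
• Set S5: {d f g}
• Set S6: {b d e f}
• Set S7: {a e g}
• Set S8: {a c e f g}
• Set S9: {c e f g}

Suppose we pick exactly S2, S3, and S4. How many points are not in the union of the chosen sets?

2

Union of S2, S3, S4 = {a, c, d, f, g}.
Not covered: b, e — 2 points.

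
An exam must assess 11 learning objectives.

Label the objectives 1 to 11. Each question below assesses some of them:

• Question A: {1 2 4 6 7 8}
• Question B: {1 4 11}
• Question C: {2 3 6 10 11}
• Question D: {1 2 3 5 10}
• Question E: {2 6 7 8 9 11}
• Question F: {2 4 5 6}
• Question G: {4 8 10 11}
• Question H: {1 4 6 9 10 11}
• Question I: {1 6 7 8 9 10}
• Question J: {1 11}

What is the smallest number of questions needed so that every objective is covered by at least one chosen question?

3

Take {D, G, I}. Their union is {1, 2, 3, 4, 5, 6, 7, 8, 9, 10, 11}, which is all 11 objectives.
No 2 of the 10 questions cover everything (all 45 combinations miss at least one objective), so 3 is optimal.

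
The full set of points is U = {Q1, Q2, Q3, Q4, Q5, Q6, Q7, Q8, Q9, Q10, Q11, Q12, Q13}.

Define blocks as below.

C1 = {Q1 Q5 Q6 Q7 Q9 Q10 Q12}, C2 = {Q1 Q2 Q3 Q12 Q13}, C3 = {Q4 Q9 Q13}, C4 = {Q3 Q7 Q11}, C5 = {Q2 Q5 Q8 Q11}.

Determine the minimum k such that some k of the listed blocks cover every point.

4

C1, C3, C4, and C5 cover everything between them: the union {Q1, Q2, Q3, Q4, Q5, Q6, Q7, Q8, Q9, Q10, Q11, Q12, Q13} is all of U.
No 3 of the 5 blocks cover everything (all 10 combinations miss at least one point), so 4 is optimal.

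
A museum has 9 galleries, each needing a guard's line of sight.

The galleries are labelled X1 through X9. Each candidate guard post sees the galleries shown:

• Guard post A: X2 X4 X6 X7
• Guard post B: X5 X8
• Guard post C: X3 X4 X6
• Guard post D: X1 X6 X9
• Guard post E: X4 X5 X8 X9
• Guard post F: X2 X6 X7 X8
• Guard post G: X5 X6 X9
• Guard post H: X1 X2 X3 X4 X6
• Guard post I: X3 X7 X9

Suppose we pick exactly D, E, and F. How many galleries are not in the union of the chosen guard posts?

1

Union of D, E, F = {X1, X2, X4, X5, X6, X7, X8, X9}.
Not covered: X3 — 1 gallery.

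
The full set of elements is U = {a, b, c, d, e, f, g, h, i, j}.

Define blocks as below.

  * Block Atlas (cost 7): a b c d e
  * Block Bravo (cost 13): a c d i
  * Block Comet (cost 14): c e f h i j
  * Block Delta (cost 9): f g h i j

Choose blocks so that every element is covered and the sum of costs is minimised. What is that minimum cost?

Atlas, Delta together cover every element (Atlas ∪ Delta = {a, b, c, d, e, f, g, h, i, j}); total cost 7 + 9 = 16.
No covering selection has total cost below 16.

16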